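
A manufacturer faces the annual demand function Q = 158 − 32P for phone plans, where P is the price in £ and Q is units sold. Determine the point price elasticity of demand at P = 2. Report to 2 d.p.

At P = 2, Q = 94.
dQ/dP = −32.
ε = (dQ/dP)(P/Q) = (-32)(2/94).

-0.68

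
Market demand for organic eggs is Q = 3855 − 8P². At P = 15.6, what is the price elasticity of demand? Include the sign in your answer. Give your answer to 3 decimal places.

-2.041

At P = 15.6, Q = 1908.120.
dQ/dP = −16P = -249.600.
ε = (dQ/dP)(P/Q) = (-249.600)(15.6/1908.120).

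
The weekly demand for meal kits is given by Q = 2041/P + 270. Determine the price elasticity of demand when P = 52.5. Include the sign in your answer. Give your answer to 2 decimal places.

-0.13

At P = 52.5, Q = 308.876.
dQ/dP = −2041/P² = -0.740.
ε = (dQ/dP)(P/Q) = (-0.740)(52.5/308.876).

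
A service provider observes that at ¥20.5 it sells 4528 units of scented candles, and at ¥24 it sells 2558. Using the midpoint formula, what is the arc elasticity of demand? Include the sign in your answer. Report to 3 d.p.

ΔQ = 2558 − 4528 = -1970; ΔP = 24 − 20.5 = 3.5.
Midpoints: P̄ = 22.25, Q̄ = 3543.0.
ε = (ΔQ/ΔP)(P̄/Q̄) = (-1970/3.5)(22.25/3543.0).

-3.535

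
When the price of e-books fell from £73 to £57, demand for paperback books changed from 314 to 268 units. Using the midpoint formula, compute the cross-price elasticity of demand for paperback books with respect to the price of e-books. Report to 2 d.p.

ΔQ_x = 268 − 314 = -46; ΔP_y = 57 − 73 = -16.
Midpoints: P̄_y = 65.00, Q̄_x = 291.0.
ε_xy = (ΔQ_x/ΔP_y)(P̄_y/Q̄_x) = (-46/-16)(65.00/291.0).

0.64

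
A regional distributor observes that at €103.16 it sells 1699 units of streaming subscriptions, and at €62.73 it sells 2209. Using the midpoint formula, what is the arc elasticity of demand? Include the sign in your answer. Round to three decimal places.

ΔQ = 2209 − 1699 = 510; ΔP = 62.73 − 103.16 = -40.43.
Midpoints: P̄ = 82.94, Q̄ = 1954.0.
ε = (ΔQ/ΔP)(P̄/Q̄) = (510/-40.43)(82.94/1954.0).

-0.535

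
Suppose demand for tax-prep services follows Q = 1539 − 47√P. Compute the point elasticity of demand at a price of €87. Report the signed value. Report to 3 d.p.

-0.199

At P = 87, Q = 1100.613.
dQ/dP = −47/(2√P) = -2.519.
ε = (dQ/dP)(P/Q) = (-2.519)(87/1100.613).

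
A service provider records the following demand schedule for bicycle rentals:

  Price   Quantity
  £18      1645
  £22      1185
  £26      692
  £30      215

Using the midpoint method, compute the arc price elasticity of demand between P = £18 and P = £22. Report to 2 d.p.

At P = 18, Q = 1645; at P = 22, Q = 1185.
ΔQ = -460, ΔP = 4. Midpoints: P̄ = 20.00, Q̄ = 1415.0.
ε = (ΔQ/ΔP)(P̄/Q̄) = (-460/4)(20.00/1415.0).

-1.63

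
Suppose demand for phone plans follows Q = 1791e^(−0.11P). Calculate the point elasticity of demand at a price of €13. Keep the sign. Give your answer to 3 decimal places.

-1.430

At P = 13, Q = 428.602.
dQ/dP = −0.11·1791e^(−0.11P) = −0.11Q = -47.146.
ε = (dQ/dP)(P/Q) = (-47.146)(13/428.602).
|ε| > 1, so demand is elastic at this price.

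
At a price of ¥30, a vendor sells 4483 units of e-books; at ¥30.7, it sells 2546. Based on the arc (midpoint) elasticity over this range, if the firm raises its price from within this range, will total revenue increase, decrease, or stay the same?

decrease

Arc ε = (-1937/0.7)(30.35/3514.5) ≈ -23.896.
|ε| = 23.90 > 1, so demand is elastic. A price rise therefore reduces total revenue.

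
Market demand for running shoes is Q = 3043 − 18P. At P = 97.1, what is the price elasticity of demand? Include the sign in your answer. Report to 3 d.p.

At P = 97.1, Q = 1295.200.
dQ/dP = −18.
ε = (dQ/dP)(P/Q) = (-18)(97.1/1295.200).

-1.349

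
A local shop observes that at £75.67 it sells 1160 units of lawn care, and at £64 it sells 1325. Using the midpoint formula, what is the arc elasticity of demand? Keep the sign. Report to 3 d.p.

ΔQ = 1325 − 1160 = 165; ΔP = 64 − 75.67 = -11.67.
Midpoints: P̄ = 69.84, Q̄ = 1242.5.
ε = (ΔQ/ΔP)(P̄/Q̄) = (165/-11.67)(69.84/1242.5).

-0.795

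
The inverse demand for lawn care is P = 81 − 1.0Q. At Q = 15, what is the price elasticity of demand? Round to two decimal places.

-4.40

At Q = 15, P = 81 − 1.0(15) = 66.00.
dP/dQ = −1.0, so dQ/dP = 1/(−1.0) = -1.000.
ε = (dQ/dP)(P/Q) = (-1.000)(66.00/15).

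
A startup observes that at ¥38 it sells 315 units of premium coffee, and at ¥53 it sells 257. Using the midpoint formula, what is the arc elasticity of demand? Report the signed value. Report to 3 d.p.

-0.615

ΔQ = 257 − 315 = -58; ΔP = 53 − 38 = 15.
Midpoints: P̄ = 45.50, Q̄ = 286.0.
ε = (ΔQ/ΔP)(P̄/Q̄) = (-58/15)(45.50/286.0).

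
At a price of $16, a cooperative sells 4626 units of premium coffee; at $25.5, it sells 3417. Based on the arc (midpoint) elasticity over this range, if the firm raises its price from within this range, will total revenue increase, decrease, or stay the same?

increase

Arc ε = (-1209/9.5)(20.75/4021.5) ≈ -0.657.
|ε| = 0.66 < 1, so demand is inelastic. A price rise therefore raises total revenue.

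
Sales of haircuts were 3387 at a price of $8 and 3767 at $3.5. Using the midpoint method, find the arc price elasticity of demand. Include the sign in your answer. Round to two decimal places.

ΔQ = 3767 − 3387 = 380; ΔP = 3.5 − 8 = -4.5.
Midpoints: P̄ = 5.75, Q̄ = 3577.0.
ε = (ΔQ/ΔP)(P̄/Q̄) = (380/-4.5)(5.75/3577.0).

-0.14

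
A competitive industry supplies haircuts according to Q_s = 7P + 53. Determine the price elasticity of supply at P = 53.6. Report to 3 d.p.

0.876

At P = 53.6, Q_s = 428.20.
dQ_s/dP = 7.
ε_s = (dQ_s/dP)(P/Q_s) = (7)(53.6/428.20).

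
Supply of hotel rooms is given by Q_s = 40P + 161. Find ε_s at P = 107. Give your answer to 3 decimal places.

At P = 107, Q_s = 4441.
dQ_s/dP = 40.
ε_s = (dQ_s/dP)(P/Q_s) = (40)(107/4441).

0.964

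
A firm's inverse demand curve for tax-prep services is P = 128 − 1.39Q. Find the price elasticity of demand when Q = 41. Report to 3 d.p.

-1.246

At Q = 41, P = 128 − 1.39(41) = 71.01.
dP/dQ = −1.39, so dQ/dP = 1/(−1.39) = -0.719.
ε = (dQ/dP)(P/Q) = (-0.719)(71.01/41).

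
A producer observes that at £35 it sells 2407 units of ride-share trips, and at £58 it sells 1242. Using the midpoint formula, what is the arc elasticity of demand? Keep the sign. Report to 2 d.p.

-1.29

ΔQ = 1242 − 2407 = -1165; ΔP = 58 − 35 = 23.
Midpoints: P̄ = 46.50, Q̄ = 1824.5.
ε = (ΔQ/ΔP)(P̄/Q̄) = (-1165/23)(46.50/1824.5).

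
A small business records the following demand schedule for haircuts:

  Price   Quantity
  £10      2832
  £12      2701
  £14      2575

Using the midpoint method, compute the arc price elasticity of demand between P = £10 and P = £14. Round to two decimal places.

At P = 10, Q = 2832; at P = 14, Q = 2575.
ΔQ = -257, ΔP = 4. Midpoints: P̄ = 12.00, Q̄ = 2703.5.
ε = (ΔQ/ΔP)(P̄/Q̄) = (-257/4)(12.00/2703.5).

-0.29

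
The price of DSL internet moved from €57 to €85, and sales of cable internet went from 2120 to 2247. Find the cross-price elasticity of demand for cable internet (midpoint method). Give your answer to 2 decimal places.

0.15

ΔQ_x = 2247 − 2120 = 127; ΔP_y = 85 − 57 = 28.
Midpoints: P̄_y = 71.00, Q̄_x = 2183.5.
ε_xy = (ΔQ_x/ΔP_y)(P̄_y/Q̄_x) = (127/28)(71.00/2183.5).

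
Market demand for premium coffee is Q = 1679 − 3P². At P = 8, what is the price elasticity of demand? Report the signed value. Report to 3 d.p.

-0.258

At P = 8, Q = 1487.
dQ/dP = −6P = -48.
ε = (dQ/dP)(P/Q) = (-48)(8/1487).
|ε| < 1, so demand is inelastic at this price.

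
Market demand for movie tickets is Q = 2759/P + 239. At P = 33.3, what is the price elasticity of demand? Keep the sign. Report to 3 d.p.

At P = 33.3, Q = 321.853.
dQ/dP = −2759/P² = -2.488.
ε = (dQ/dP)(P/Q) = (-2.488)(33.3/321.853).

-0.257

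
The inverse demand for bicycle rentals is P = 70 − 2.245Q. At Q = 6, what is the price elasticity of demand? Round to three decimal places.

At Q = 6, P = 70 − 2.245(6) = 56.53.
dP/dQ = −2.245, so dQ/dP = 1/(−2.245) = -0.445.
ε = (dQ/dP)(P/Q) = (-0.445)(56.53/6).

-4.197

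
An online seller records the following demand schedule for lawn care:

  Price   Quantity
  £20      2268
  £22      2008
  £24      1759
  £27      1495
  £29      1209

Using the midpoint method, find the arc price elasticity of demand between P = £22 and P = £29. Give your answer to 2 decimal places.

At P = 22, Q = 2008; at P = 29, Q = 1209.
ΔQ = -799, ΔP = 7. Midpoints: P̄ = 25.50, Q̄ = 1608.5.
ε = (ΔQ/ΔP)(P̄/Q̄) = (-799/7)(25.50/1608.5).

-1.81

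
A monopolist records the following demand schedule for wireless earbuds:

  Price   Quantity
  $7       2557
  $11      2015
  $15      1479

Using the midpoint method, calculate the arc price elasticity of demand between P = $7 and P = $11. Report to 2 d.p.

-0.53

At P = 7, Q = 2557; at P = 11, Q = 2015.
ΔQ = -542, ΔP = 4. Midpoints: P̄ = 9.00, Q̄ = 2286.0.
ε = (ΔQ/ΔP)(P̄/Q̄) = (-542/4)(9.00/2286.0).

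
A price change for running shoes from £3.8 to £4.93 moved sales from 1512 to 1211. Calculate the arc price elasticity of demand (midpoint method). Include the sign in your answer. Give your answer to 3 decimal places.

-0.854

ΔQ = 1211 − 1512 = -301; ΔP = 4.93 − 3.8 = 1.13.
Midpoints: P̄ = 4.37, Q̄ = 1361.5.
ε = (ΔQ/ΔP)(P̄/Q̄) = (-301/1.13)(4.37/1361.5).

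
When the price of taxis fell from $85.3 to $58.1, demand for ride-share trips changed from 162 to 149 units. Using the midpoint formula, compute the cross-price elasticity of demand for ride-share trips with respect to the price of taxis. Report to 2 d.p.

0.22

ΔQ_x = 149 − 162 = -13; ΔP_y = 58.1 − 85.3 = -27.2.
Midpoints: P̄_y = 71.70, Q̄_x = 155.5.
ε_xy = (ΔQ_x/ΔP_y)(P̄_y/Q̄_x) = (-13/-27.2)(71.70/155.5).
ε_xy > 0, so the goods are substitutes.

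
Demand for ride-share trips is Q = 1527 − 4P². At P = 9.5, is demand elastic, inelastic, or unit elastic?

inelastic

Q = 1166, dQ/dP = -76.
ε = (dQ/dP)(P/Q) ≈ -0.619.
|ε| = 0.62 < 1.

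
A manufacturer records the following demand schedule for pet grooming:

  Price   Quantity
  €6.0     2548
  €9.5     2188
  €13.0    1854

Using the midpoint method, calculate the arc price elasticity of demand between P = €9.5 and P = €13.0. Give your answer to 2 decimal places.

-0.53

At P = 9.5, Q = 2188; at P = 13.0, Q = 1854.
ΔQ = -334, ΔP = 3.5. Midpoints: P̄ = 11.25, Q̄ = 2021.0.
ε = (ΔQ/ΔP)(P̄/Q̄) = (-334/3.5)(11.25/2021.0).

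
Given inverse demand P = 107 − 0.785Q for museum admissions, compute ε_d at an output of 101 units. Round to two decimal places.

-0.35

At Q = 101, P = 107 − 0.785(101) = 27.72.
dP/dQ = −0.785, so dQ/dP = 1/(−0.785) = -1.274.
ε = (dQ/dP)(P/Q) = (-1.274)(27.72/101).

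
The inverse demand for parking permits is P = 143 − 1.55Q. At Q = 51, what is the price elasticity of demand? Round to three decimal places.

At Q = 51, P = 143 − 1.55(51) = 63.95.
dP/dQ = −1.55, so dQ/dP = 1/(−1.55) = -0.645.
ε = (dQ/dP)(P/Q) = (-0.645)(63.95/51).

-0.809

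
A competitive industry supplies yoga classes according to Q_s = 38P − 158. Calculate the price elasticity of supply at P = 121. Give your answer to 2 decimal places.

At P = 121, Q_s = 4440.
dQ_s/dP = 38.
ε_s = (dQ_s/dP)(P/Q_s) = (38)(121/4440).

1.04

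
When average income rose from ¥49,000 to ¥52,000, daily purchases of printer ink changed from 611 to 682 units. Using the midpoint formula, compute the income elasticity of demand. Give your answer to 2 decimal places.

ΔQ = 71, ΔI = 3000. Midpoints: Ī = 50,500, Q̄ = 646.5.
ε_I = (ΔQ/ΔI)(Ī/Q̄) = (71/3000)(50500/646.5).

1.85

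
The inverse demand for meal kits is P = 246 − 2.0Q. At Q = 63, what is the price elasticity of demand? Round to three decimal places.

-0.952

At Q = 63, P = 246 − 2.0(63) = 120.00.
dP/dQ = −2.0, so dQ/dP = 1/(−2.0) = -0.500.
ε = (dQ/dP)(P/Q) = (-0.500)(120.00/63).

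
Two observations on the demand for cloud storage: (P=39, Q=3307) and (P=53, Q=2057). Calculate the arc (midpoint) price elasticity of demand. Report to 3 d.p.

ΔQ = 2057 − 3307 = -1250; ΔP = 53 − 39 = 14.
Midpoints: P̄ = 46.00, Q̄ = 2682.0.
ε = (ΔQ/ΔP)(P̄/Q̄) = (-1250/14)(46.00/2682.0).

-1.531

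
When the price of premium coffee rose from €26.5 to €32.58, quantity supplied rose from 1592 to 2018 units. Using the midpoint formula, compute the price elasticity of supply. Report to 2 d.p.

ΔQ = 2018 − 1592 = 426; ΔP = 32.58 − 26.5 = 6.08.
Midpoints: P̄ = 29.54, Q̄ = 1805.0.
ε_s = (ΔQ/ΔP)(P̄/Q̄) = (426/6.08)(29.54/1805.0).

1.15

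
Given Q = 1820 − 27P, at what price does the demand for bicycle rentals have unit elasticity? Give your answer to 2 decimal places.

For linear demand Q = a − bP, ε = −bP/(a − bP). |ε| = 1 when bP = a − bP, i.e. P = a/(2b).
P = 1820/(2·27) = 1820/54 = 33.7037.

33.70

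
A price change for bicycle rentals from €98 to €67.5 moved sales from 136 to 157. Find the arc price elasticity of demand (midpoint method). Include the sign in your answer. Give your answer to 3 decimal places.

ΔQ = 157 − 136 = 21; ΔP = 67.5 − 98 = -30.5.
Midpoints: P̄ = 82.75, Q̄ = 146.5.
ε = (ΔQ/ΔP)(P̄/Q̄) = (21/-30.5)(82.75/146.5).

-0.389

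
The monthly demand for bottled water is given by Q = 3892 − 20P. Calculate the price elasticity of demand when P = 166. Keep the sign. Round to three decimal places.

At P = 166, Q = 572.
dQ/dP = −20.
ε = (dQ/dP)(P/Q) = (-20)(166/572).
|ε| > 1, so demand is elastic at this price.

-5.804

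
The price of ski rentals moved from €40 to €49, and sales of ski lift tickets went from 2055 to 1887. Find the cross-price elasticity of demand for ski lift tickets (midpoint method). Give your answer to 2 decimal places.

ΔQ_x = 1887 − 2055 = -168; ΔP_y = 49 − 40 = 9.
Midpoints: P̄_y = 44.50, Q̄_x = 1971.0.
ε_xy = (ΔQ_x/ΔP_y)(P̄_y/Q̄_x) = (-168/9)(44.50/1971.0).

-0.42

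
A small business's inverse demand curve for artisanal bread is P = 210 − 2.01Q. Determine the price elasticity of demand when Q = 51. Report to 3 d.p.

-1.049

At Q = 51, P = 210 − 2.01(51) = 107.49.
dP/dQ = −2.01, so dQ/dP = 1/(−2.01) = -0.498.
ε = (dQ/dP)(P/Q) = (-0.498)(107.49/51).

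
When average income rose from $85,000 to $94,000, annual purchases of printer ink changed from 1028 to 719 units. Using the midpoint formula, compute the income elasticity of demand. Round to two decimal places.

-3.52

ΔQ = -309, ΔI = 9000. Midpoints: Ī = 89,500, Q̄ = 873.5.
ε_I = (ΔQ/ΔI)(Ī/Q̄) = (-309/9000)(89500/873.5).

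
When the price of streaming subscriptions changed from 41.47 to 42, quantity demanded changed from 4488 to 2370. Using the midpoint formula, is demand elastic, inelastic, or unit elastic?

elastic

Arc ε ≈ -48.639.
|ε| = 48.64 > 1.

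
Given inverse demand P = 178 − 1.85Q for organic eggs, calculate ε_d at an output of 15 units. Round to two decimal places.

-5.41

At Q = 15, P = 178 − 1.85(15) = 150.25.
dP/dQ = −1.85, so dQ/dP = 1/(−1.85) = -0.541.
ε = (dQ/dP)(P/Q) = (-0.541)(150.25/15).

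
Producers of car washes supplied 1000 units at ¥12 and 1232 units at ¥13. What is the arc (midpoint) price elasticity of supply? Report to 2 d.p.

2.60

ΔQ = 1232 − 1000 = 232; ΔP = 13 − 12 = 1.
Midpoints: P̄ = 12.50, Q̄ = 1116.0.
ε_s = (ΔQ/ΔP)(P̄/Q̄) = (232/1)(12.50/1116.0).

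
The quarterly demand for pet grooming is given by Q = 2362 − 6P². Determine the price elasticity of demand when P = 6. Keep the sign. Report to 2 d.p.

At P = 6, Q = 2146.
dQ/dP = −12P = -72.
ε = (dQ/dP)(P/Q) = (-72)(6/2146).
|ε| < 1, so demand is inelastic at this price.

-0.20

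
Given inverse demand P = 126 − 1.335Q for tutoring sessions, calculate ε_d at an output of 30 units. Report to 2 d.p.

At Q = 30, P = 126 − 1.335(30) = 85.95.
dP/dQ = −1.335, so dQ/dP = 1/(−1.335) = -0.749.
ε = (dQ/dP)(P/Q) = (-0.749)(85.95/30).

-2.15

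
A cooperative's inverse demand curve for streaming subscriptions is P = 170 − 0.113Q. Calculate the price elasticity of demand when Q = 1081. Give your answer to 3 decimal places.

At Q = 1081, P = 170 − 0.113(1081) = 47.85.
dP/dQ = −0.113, so dQ/dP = 1/(−0.113) = -8.850.
ε = (dQ/dP)(P/Q) = (-8.850)(47.85/1081).

-0.392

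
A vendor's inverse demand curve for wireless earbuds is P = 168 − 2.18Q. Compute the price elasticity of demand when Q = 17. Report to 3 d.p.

At Q = 17, P = 168 − 2.18(17) = 130.94.
dP/dQ = −2.18, so dQ/dP = 1/(−2.18) = -0.459.
ε = (dQ/dP)(P/Q) = (-0.459)(130.94/17).

-3.533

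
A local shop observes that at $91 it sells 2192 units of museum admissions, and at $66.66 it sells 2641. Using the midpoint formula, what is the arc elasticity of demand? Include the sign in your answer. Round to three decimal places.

ΔQ = 2641 − 2192 = 449; ΔP = 66.66 − 91 = -24.34.
Midpoints: P̄ = 78.83, Q̄ = 2416.5.
ε = (ΔQ/ΔP)(P̄/Q̄) = (449/-24.34)(78.83/2416.5).

-0.602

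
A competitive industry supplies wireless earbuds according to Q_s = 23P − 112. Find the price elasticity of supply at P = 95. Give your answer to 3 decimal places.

At P = 95, Q_s = 2073.
dQ_s/dP = 23.
ε_s = (dQ_s/dP)(P/Q_s) = (23)(95/2073).

1.054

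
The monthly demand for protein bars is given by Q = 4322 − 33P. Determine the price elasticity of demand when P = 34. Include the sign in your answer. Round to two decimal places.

-0.35

At P = 34, Q = 3200.
dQ/dP = −33.
ε = (dQ/dP)(P/Q) = (-33)(34/3200).
|ε| < 1, so demand is inelastic at this price.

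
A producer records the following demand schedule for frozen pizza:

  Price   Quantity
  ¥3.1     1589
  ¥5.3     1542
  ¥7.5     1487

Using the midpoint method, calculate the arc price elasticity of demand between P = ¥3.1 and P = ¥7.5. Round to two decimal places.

-0.08

At P = 3.1, Q = 1589; at P = 7.5, Q = 1487.
ΔQ = -102, ΔP = 4.4. Midpoints: P̄ = 5.30, Q̄ = 1538.0.
ε = (ΔQ/ΔP)(P̄/Q̄) = (-102/4.4)(5.30/1538.0).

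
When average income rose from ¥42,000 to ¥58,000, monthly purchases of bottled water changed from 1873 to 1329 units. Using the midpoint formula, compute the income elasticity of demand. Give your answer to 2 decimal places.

ΔQ = -544, ΔI = 16000. Midpoints: Ī = 50,000, Q̄ = 1601.0.
ε_I = (ΔQ/ΔI)(Ī/Q̄) = (-544/16000)(50000/1601.0).
ε_I < 0, so the good is inferior.

-1.06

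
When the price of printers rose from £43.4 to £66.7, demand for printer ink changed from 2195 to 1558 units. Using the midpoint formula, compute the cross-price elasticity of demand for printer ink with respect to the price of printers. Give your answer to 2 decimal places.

ΔQ_x = 1558 − 2195 = -637; ΔP_y = 66.7 − 43.4 = 23.3.
Midpoints: P̄_y = 55.05, Q̄_x = 1876.5.
ε_xy = (ΔQ_x/ΔP_y)(P̄_y/Q̄_x) = (-637/23.3)(55.05/1876.5).
ε_xy < 0, so the goods are complements.

-0.80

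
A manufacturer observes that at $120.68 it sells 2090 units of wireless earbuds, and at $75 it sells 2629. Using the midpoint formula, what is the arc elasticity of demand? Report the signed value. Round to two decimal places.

ΔQ = 2629 − 2090 = 539; ΔP = 75 − 120.68 = -45.68.
Midpoints: P̄ = 97.84, Q̄ = 2359.5.
ε = (ΔQ/ΔP)(P̄/Q̄) = (539/-45.68)(97.84/2359.5).

-0.49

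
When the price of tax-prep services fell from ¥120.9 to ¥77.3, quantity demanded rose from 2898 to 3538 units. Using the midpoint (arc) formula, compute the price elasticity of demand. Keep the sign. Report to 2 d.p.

-0.45

ΔQ = 3538 − 2898 = 640; ΔP = 77.3 − 120.9 = -43.6.
Midpoints: P̄ = 99.10, Q̄ = 3218.0.
ε = (ΔQ/ΔP)(P̄/Q̄) = (640/-43.6)(99.10/3218.0).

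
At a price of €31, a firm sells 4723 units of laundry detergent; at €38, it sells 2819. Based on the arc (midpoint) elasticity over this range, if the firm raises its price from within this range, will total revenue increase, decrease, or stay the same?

Arc ε = (-1904/7)(34.50/3771.0) ≈ -2.488.
|ε| = 2.49 > 1, so demand is elastic. A price rise therefore reduces total revenue.

decrease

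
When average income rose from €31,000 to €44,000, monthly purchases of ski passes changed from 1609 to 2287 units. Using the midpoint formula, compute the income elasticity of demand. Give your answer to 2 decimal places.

ΔQ = 678, ΔI = 13000. Midpoints: Ī = 37,500, Q̄ = 1948.0.
ε_I = (ΔQ/ΔI)(Ī/Q̄) = (678/13000)(37500/1948.0).
ε_I > 0, so the good is normal.

1.00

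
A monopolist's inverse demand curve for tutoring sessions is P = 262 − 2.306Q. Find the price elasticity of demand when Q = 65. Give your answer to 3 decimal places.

-0.748

At Q = 65, P = 262 − 2.306(65) = 112.11.
dP/dQ = −2.306, so dQ/dP = 1/(−2.306) = -0.434.
ε = (dQ/dP)(P/Q) = (-0.434)(112.11/65).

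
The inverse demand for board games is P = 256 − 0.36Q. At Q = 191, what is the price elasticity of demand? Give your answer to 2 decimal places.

At Q = 191, P = 256 − 0.36(191) = 187.24.
dP/dQ = −0.36, so dQ/dP = 1/(−0.36) = -2.778.
ε = (dQ/dP)(P/Q) = (-2.778)(187.24/191).

-2.72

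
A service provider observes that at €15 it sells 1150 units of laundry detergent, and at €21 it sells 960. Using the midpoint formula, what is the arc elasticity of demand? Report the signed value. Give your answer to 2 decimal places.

ΔQ = 960 − 1150 = -190; ΔP = 21 − 15 = 6.
Midpoints: P̄ = 18.00, Q̄ = 1055.0.
ε = (ΔQ/ΔP)(P̄/Q̄) = (-190/6)(18.00/1055.0).

-0.54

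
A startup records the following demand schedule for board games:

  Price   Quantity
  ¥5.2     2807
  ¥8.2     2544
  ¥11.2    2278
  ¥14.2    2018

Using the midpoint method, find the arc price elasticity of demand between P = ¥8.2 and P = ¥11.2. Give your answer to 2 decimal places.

-0.36

At P = 8.2, Q = 2544; at P = 11.2, Q = 2278.
ΔQ = -266, ΔP = 3.0. Midpoints: P̄ = 9.70, Q̄ = 2411.0.
ε = (ΔQ/ΔP)(P̄/Q̄) = (-266/3.0)(9.70/2411.0).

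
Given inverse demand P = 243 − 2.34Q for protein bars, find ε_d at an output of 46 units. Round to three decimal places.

-1.258

At Q = 46, P = 243 − 2.34(46) = 135.36.
dP/dQ = −2.34, so dQ/dP = 1/(−2.34) = -0.427.
ε = (dQ/dP)(P/Q) = (-0.427)(135.36/46).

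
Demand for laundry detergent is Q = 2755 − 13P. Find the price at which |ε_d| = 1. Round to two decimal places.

105.96

For linear demand Q = a − bP, ε = −bP/(a − bP). |ε| = 1 when bP = a − bP, i.e. P = a/(2b).
P = 2755/(2·13) = 2755/26 = 105.9615.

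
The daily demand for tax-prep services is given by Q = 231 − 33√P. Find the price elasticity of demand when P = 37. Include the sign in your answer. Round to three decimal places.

At P = 37, Q = 30.269.
dQ/dP = −33/(2√P) = -2.713.
ε = (dQ/dP)(P/Q) = (-2.713)(37/30.269).
|ε| > 1, so demand is elastic at this price.

-3.316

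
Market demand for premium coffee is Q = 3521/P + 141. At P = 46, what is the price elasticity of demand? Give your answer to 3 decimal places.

-0.352

At P = 46, Q = 217.543.
dQ/dP = −3521/P² = -1.664.
ε = (dQ/dP)(P/Q) = (-1.664)(46/217.543).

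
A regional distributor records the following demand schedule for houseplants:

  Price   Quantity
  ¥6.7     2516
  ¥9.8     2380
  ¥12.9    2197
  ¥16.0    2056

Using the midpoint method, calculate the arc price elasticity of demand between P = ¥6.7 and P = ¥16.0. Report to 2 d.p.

At P = 6.7, Q = 2516; at P = 16.0, Q = 2056.
ΔQ = -460, ΔP = 9.3. Midpoints: P̄ = 11.35, Q̄ = 2286.0.
ε = (ΔQ/ΔP)(P̄/Q̄) = (-460/9.3)(11.35/2286.0).

-0.25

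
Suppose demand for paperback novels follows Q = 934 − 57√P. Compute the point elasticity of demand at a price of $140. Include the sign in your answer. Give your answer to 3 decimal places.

At P = 140, Q = 259.567.
dQ/dP = −57/(2√P) = -2.409.
ε = (dQ/dP)(P/Q) = (-2.409)(140/259.567).

-1.299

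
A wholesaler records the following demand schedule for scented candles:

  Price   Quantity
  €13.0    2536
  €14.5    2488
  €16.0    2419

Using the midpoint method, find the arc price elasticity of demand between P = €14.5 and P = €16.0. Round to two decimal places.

-0.29

At P = 14.5, Q = 2488; at P = 16.0, Q = 2419.
ΔQ = -69, ΔP = 1.5. Midpoints: P̄ = 15.25, Q̄ = 2453.5.
ε = (ΔQ/ΔP)(P̄/Q̄) = (-69/1.5)(15.25/2453.5).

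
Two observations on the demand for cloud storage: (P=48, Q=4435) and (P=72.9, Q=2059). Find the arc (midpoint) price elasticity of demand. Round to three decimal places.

-1.776

ΔQ = 2059 − 4435 = -2376; ΔP = 72.9 − 48 = 24.9.
Midpoints: P̄ = 60.45, Q̄ = 3247.0.
ε = (ΔQ/ΔP)(P̄/Q̄) = (-2376/24.9)(60.45/3247.0).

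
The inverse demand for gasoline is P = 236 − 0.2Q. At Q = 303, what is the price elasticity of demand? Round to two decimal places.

-2.89

At Q = 303, P = 236 − 0.2(303) = 175.40.
dP/dQ = −0.2, so dQ/dP = 1/(−0.2) = -5.000.
ε = (dQ/dP)(P/Q) = (-5.000)(175.40/303).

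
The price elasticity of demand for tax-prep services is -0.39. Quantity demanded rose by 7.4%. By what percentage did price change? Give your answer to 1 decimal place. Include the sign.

%ΔP ≈ %ΔQ / ε = (7.4%)/(-0.39) = -18.97%.

-19.0%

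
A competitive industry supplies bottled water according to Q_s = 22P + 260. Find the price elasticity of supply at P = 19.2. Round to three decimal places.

0.619

At P = 19.2, Q_s = 682.40.
dQ_s/dP = 22.
ε_s = (dQ_s/dP)(P/Q_s) = (22)(19.2/682.40).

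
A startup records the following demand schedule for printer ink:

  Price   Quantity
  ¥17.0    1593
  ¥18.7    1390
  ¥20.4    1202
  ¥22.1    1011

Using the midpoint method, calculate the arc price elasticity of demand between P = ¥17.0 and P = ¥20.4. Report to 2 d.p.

-1.54

At P = 17.0, Q = 1593; at P = 20.4, Q = 1202.
ΔQ = -391, ΔP = 3.4. Midpoints: P̄ = 18.70, Q̄ = 1397.5.
ε = (ΔQ/ΔP)(P̄/Q̄) = (-391/3.4)(18.70/1397.5).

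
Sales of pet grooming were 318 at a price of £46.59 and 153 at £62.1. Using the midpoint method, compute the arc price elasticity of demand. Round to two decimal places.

ΔQ = 153 − 318 = -165; ΔP = 62.1 − 46.59 = 15.51.
Midpoints: P̄ = 54.34, Q̄ = 235.5.
ε = (ΔQ/ΔP)(P̄/Q̄) = (-165/15.51)(54.34/235.5).

-2.45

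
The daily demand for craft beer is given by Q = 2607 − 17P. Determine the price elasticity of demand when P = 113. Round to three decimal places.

At P = 113, Q = 686.
dQ/dP = −17.
ε = (dQ/dP)(P/Q) = (-17)(113/686).

-2.800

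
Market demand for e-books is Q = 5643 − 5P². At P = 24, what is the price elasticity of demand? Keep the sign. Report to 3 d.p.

At P = 24, Q = 2763.
dQ/dP = −10P = -240.
ε = (dQ/dP)(P/Q) = (-240)(24/2763).
|ε| > 1, so demand is elastic at this price.

-2.085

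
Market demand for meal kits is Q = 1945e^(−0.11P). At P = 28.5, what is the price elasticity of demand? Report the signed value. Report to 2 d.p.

At P = 28.5, Q = 84.607.
dQ/dP = −0.11·1945e^(−0.11P) = −0.11Q = -9.307.
ε = (dQ/dP)(P/Q) = (-9.307)(28.5/84.607).

-3.14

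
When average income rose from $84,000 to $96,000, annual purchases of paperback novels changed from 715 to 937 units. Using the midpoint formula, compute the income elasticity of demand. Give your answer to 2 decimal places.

ΔQ = 222, ΔI = 12000. Midpoints: Ī = 90,000, Q̄ = 826.0.
ε_I = (ΔQ/ΔI)(Ī/Q̄) = (222/12000)(90000/826.0).

2.02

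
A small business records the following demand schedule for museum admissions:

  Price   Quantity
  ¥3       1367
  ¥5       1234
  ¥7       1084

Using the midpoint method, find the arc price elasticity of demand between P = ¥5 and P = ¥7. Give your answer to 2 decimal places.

At P = 5, Q = 1234; at P = 7, Q = 1084.
ΔQ = -150, ΔP = 2. Midpoints: P̄ = 6.00, Q̄ = 1159.0.
ε = (ΔQ/ΔP)(P̄/Q̄) = (-150/2)(6.00/1159.0).

-0.39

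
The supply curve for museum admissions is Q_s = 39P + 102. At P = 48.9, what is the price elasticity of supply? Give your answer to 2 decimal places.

At P = 48.9, Q_s = 2009.10.
dQ_s/dP = 39.
ε_s = (dQ_s/dP)(P/Q_s) = (39)(48.9/2009.10).

0.95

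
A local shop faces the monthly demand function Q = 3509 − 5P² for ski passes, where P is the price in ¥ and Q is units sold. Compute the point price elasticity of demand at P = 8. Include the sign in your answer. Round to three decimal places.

At P = 8, Q = 3189.
dQ/dP = −10P = -80.
ε = (dQ/dP)(P/Q) = (-80)(8/3189).

-0.201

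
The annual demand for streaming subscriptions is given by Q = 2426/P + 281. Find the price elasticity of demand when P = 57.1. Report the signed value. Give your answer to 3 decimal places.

-0.131

At P = 57.1, Q = 323.487.
dQ/dP = −2426/P² = -0.744.
ε = (dQ/dP)(P/Q) = (-0.744)(57.1/323.487).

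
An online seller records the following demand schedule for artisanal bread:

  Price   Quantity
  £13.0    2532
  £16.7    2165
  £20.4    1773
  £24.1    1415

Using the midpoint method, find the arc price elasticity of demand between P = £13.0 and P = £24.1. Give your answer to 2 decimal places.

At P = 13.0, Q = 2532; at P = 24.1, Q = 1415.
ΔQ = -1117, ΔP = 11.1. Midpoints: P̄ = 18.55, Q̄ = 1973.5.
ε = (ΔQ/ΔP)(P̄/Q̄) = (-1117/11.1)(18.55/1973.5).

-0.95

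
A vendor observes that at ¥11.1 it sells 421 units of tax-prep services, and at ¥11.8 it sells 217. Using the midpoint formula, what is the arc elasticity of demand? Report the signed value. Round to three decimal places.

-10.460

ΔQ = 217 − 421 = -204; ΔP = 11.8 − 11.1 = 0.7.
Midpoints: P̄ = 11.45, Q̄ = 319.0.
ε = (ΔQ/ΔP)(P̄/Q̄) = (-204/0.7)(11.45/319.0).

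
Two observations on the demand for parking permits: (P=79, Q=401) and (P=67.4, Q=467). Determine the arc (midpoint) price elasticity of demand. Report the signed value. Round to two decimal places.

ΔQ = 467 − 401 = 66; ΔP = 67.4 − 79 = -11.6.
Midpoints: P̄ = 73.20, Q̄ = 434.0.
ε = (ΔQ/ΔP)(P̄/Q̄) = (66/-11.6)(73.20/434.0).

-0.96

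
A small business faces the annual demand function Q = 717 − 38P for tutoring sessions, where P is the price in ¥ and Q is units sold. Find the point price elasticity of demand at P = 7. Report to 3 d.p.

-0.590

At P = 7, Q = 451.
dQ/dP = −38.
ε = (dQ/dP)(P/Q) = (-38)(7/451).
|ε| < 1, so demand is inelastic at this price.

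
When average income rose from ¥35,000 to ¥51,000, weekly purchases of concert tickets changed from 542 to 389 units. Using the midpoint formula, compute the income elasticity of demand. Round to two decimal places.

ΔQ = -153, ΔI = 16000. Midpoints: Ī = 43,000, Q̄ = 465.5.
ε_I = (ΔQ/ΔI)(Ī/Q̄) = (-153/16000)(43000/465.5).

-0.88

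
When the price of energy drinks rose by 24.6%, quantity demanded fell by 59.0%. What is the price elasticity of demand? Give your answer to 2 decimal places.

-2.40

ε = %ΔQ / %ΔP = (-59.0)/(24.6) = -2.398.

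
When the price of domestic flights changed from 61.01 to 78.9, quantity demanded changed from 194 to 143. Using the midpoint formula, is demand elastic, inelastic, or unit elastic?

Arc ε ≈ -1.184.
|ε| = 1.18 > 1.

elastic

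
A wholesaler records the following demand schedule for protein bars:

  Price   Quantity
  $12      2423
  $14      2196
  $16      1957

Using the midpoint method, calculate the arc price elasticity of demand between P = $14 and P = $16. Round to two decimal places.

-0.86

At P = 14, Q = 2196; at P = 16, Q = 1957.
ΔQ = -239, ΔP = 2. Midpoints: P̄ = 15.00, Q̄ = 2076.5.
ε = (ΔQ/ΔP)(P̄/Q̄) = (-239/2)(15.00/2076.5).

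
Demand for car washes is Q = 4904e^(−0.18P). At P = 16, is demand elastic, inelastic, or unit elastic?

Q = 275.285, dQ/dP = -49.551.
ε = (dQ/dP)(P/Q) ≈ -2.880.
|ε| = 2.88 > 1.

elastic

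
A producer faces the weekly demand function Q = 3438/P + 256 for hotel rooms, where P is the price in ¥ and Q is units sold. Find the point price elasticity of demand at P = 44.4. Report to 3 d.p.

-0.232

At P = 44.4, Q = 333.432.
dQ/dP = −3438/P² = -1.744.
ε = (dQ/dP)(P/Q) = (-1.744)(44.4/333.432).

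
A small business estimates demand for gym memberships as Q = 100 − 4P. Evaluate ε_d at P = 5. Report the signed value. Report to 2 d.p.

At P = 5, Q = 80.
dQ/dP = −4.
ε = (dQ/dP)(P/Q) = (-4)(5/80).

-0.25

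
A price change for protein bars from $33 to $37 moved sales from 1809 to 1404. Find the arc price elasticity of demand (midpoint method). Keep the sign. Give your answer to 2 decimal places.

ΔQ = 1404 − 1809 = -405; ΔP = 37 − 33 = 4.
Midpoints: P̄ = 35.00, Q̄ = 1606.5.
ε = (ΔQ/ΔP)(P̄/Q̄) = (-405/4)(35.00/1606.5).

-2.21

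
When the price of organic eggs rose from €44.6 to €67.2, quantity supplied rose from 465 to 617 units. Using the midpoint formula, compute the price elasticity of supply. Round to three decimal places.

ΔQ = 617 − 465 = 152; ΔP = 67.2 − 44.6 = 22.6.
Midpoints: P̄ = 55.90, Q̄ = 541.0.
ε_s = (ΔQ/ΔP)(P̄/Q̄) = (152/22.6)(55.90/541.0).

0.695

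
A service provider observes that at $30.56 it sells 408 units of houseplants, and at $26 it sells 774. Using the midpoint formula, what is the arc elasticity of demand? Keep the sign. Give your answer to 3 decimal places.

ΔQ = 774 − 408 = 366; ΔP = 26 − 30.56 = -4.56.
Midpoints: P̄ = 28.28, Q̄ = 591.0.
ε = (ΔQ/ΔP)(P̄/Q̄) = (366/-4.56)(28.28/591.0).

-3.841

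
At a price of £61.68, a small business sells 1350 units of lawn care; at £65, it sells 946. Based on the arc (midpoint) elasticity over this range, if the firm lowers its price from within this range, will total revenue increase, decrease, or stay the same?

increase

Arc ε = (-404/3.32)(63.34/1148.0) ≈ -6.714.
|ε| = 6.71 > 1, so demand is elastic. A price cut therefore raises total revenue.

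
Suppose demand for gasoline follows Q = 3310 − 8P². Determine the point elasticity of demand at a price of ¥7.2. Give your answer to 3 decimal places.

-0.286

At P = 7.2, Q = 2895.280.
dQ/dP = −16P = -115.200.
ε = (dQ/dP)(P/Q) = (-115.200)(7.2/2895.280).
|ε| < 1, so demand is inelastic at this price.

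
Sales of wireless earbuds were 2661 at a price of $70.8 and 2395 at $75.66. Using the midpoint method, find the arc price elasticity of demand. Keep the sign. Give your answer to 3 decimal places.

ΔQ = 2395 − 2661 = -266; ΔP = 75.66 − 70.8 = 4.86.
Midpoints: P̄ = 73.23, Q̄ = 2528.0.
ε = (ΔQ/ΔP)(P̄/Q̄) = (-266/4.86)(73.23/2528.0).

-1.585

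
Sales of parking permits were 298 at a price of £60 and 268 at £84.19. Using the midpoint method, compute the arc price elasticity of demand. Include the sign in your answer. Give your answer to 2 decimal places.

-0.32

ΔQ = 268 − 298 = -30; ΔP = 84.19 − 60 = 24.19.
Midpoints: P̄ = 72.09, Q̄ = 283.0.
ε = (ΔQ/ΔP)(P̄/Q̄) = (-30/24.19)(72.09/283.0).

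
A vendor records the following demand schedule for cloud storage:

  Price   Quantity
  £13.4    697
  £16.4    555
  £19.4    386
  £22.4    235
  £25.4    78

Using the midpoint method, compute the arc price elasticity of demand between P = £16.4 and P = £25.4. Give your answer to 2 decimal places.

At P = 16.4, Q = 555; at P = 25.4, Q = 78.
ΔQ = -477, ΔP = 9.0. Midpoints: P̄ = 20.90, Q̄ = 316.5.
ε = (ΔQ/ΔP)(P̄/Q̄) = (-477/9.0)(20.90/316.5).

-3.50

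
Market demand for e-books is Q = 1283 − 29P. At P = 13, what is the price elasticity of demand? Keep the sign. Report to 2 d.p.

-0.42

At P = 13, Q = 906.
dQ/dP = −29.
ε = (dQ/dP)(P/Q) = (-29)(13/906).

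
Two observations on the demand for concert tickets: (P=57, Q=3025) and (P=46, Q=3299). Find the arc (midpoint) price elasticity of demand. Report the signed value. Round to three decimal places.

-0.406

ΔQ = 3299 − 3025 = 274; ΔP = 46 − 57 = -11.
Midpoints: P̄ = 51.50, Q̄ = 3162.0.
ε = (ΔQ/ΔP)(P̄/Q̄) = (274/-11)(51.50/3162.0).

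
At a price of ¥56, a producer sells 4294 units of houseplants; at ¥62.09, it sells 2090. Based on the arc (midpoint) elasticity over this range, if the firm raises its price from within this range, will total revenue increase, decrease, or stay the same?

decrease

Arc ε = (-2204/6.09)(59.05/3192.0) ≈ -6.694.
|ε| = 6.69 > 1, so demand is elastic. A price rise therefore reduces total revenue.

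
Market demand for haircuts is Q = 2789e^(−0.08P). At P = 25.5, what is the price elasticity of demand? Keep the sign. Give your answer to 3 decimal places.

-2.040

At P = 25.5, Q = 362.650.
dQ/dP = −0.08·2789e^(−0.08P) = −0.08Q = -29.012.
ε = (dQ/dP)(P/Q) = (-29.012)(25.5/362.650).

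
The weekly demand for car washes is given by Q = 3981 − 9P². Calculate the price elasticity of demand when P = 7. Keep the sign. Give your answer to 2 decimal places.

-0.25

At P = 7, Q = 3540.
dQ/dP = −18P = -126.
ε = (dQ/dP)(P/Q) = (-126)(7/3540).
|ε| < 1, so demand is inelastic at this price.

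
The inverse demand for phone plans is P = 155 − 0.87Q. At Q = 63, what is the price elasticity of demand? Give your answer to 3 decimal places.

At Q = 63, P = 155 − 0.87(63) = 100.19.
dP/dQ = −0.87, so dQ/dP = 1/(−0.87) = -1.149.
ε = (dQ/dP)(P/Q) = (-1.149)(100.19/63).

-1.828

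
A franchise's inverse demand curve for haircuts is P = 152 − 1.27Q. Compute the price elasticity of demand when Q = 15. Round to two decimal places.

At Q = 15, P = 152 − 1.27(15) = 132.95.
dP/dQ = −1.27, so dQ/dP = 1/(−1.27) = -0.787.
ε = (dQ/dP)(P/Q) = (-0.787)(132.95/15).

-6.98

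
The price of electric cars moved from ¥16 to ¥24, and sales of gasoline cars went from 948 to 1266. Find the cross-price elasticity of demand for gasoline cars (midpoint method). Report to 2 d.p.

ΔQ_x = 1266 − 948 = 318; ΔP_y = 24 − 16 = 8.
Midpoints: P̄_y = 20.00, Q̄_x = 1107.0.
ε_xy = (ΔQ_x/ΔP_y)(P̄_y/Q̄_x) = (318/8)(20.00/1107.0).
ε_xy > 0, so the goods are substitutes.

0.72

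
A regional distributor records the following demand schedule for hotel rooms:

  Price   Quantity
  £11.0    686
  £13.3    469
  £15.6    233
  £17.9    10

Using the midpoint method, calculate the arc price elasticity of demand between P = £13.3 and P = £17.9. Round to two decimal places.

At P = 13.3, Q = 469; at P = 17.9, Q = 10.
ΔQ = -459, ΔP = 4.6. Midpoints: P̄ = 15.60, Q̄ = 239.5.
ε = (ΔQ/ΔP)(P̄/Q̄) = (-459/4.6)(15.60/239.5).

-6.50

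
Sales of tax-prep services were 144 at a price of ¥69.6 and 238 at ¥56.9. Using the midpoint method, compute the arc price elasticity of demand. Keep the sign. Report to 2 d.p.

-2.45

ΔQ = 238 − 144 = 94; ΔP = 56.9 − 69.6 = -12.7.
Midpoints: P̄ = 63.25, Q̄ = 191.0.
ε = (ΔQ/ΔP)(P̄/Q̄) = (94/-12.7)(63.25/191.0).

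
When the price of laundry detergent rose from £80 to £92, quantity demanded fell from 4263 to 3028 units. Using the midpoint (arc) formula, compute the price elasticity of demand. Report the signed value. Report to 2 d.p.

ΔQ = 3028 − 4263 = -1235; ΔP = 92 − 80 = 12.
Midpoints: P̄ = 86.00, Q̄ = 3645.5.
ε = (ΔQ/ΔP)(P̄/Q̄) = (-1235/12)(86.00/3645.5).

-2.43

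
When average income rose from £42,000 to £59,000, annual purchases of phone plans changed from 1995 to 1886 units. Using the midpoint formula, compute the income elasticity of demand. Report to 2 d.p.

-0.17

ΔQ = -109, ΔI = 17000. Midpoints: Ī = 50,500, Q̄ = 1940.5.
ε_I = (ΔQ/ΔI)(Ī/Q̄) = (-109/17000)(50500/1940.5).
ε_I < 0, so the good is inferior.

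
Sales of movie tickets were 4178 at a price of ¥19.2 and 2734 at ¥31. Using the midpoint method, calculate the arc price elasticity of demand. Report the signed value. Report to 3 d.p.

ΔQ = 2734 − 4178 = -1444; ΔP = 31 − 19.2 = 11.8.
Midpoints: P̄ = 25.10, Q̄ = 3456.0.
ε = (ΔQ/ΔP)(P̄/Q̄) = (-1444/11.8)(25.10/3456.0).

-0.889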